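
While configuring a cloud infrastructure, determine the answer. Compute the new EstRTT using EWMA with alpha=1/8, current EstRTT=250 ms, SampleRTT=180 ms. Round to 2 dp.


Given: EstRTT = 250 ms, SampleRTT = 180 ms, alpha = 1/8
New EstRTT = (1 - alpha) * EstRTT + alpha * SampleRTT
(7/8) * 250 = 218.75
(1/8) * 180 = 22.5
New EstRTT = 218.75 + 22.5 = 241.25 ms -> 241.25 ms (2 dp)

241.25


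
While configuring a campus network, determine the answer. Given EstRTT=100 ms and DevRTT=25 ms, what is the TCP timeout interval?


Given: EstRTT = 100 ms, DevRTT = 25 ms
Timeout = EstRTT + 4 * DevRTT
4 * DevRTT = 4 * 25 = 100
Timeout = 100 + 100 = 200 ms

200


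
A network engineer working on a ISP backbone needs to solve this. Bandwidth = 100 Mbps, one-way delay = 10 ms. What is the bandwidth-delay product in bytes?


Given: bandwidth = 100 Mbps, delay = 10 ms
BDP in bits = 100 * 10^6 * 10 / 1000
BDP in bits = 1000000
BDP in bytes = 1000000 / 8 = 125000

125000


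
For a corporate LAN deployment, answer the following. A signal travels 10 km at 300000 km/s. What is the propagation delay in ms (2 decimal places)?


Given: distance = 10 km, speed = 300000 km/s
Delay = distance / speed = 10 / 300000 seconds
Delay in ms = 10 * 1000 / 300000
Delay = 0.0333 ms
Rounded to 2 dp = 0.03 ms

0.03


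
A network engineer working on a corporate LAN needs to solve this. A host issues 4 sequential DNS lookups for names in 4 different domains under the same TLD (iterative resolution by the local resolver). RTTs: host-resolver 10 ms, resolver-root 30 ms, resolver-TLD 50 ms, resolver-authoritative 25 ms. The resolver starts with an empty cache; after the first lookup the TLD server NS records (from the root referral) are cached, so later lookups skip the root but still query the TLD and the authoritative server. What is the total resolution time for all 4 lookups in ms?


Lookup 1 (cold cache): local + root + TLD + auth = 10 + 30 + 50 + 25 = 115 ms
Lookups 2..4 (TLD NS cached -> skip root; new domain -> still ask TLD and auth): local + TLD + auth = 10 + 50 + 25 = 85 ms each
Remaining 3 lookups: 3 * 85 = 255 ms
Total = 115 + 255 = 370 ms

370


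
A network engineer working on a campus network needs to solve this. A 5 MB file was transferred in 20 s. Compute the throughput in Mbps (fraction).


Given: file = 5 MB, time = 20 s
File in Mb = 5 * 8 = 40 Mb
Throughput = 40 / 20 Mbps
Throughput = 2 Mbps

2


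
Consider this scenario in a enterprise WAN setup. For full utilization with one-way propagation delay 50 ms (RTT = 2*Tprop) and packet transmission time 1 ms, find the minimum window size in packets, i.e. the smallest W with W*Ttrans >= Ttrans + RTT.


Given: Ttrans = 1 ms, RTT = 100 ms (= 2 * Tprop, Tprop = 50 ms)
Time until first ACK returns = Ttrans + RTT = 1 + 100 = 101 ms
Need W * Ttrans >= Ttrans + RTT  ->  W >= (Ttrans + RTT) / Ttrans
(Ttrans + RTT) / Ttrans = 101 / 1 = 101
W_min = ceil(101) = 101

101


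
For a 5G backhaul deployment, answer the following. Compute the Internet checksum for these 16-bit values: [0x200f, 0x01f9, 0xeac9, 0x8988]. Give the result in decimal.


Given words: [0x200f, 0x01f9, 0xeac9, 0x8988]
Step 1: Sum all words
Raw sum = 8207 + 505 + 60105 + 35208 = 104025
Step 2: Fold carry: (38489 + 1) = 38490
One's complement = ~38490 & 0xFFFF = 27045

27045


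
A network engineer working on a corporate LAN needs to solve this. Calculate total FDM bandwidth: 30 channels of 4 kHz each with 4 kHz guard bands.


Given: 30 channels, 4 kHz each, guard = 4 kHz
Channel bandwidth = 30 * 4 = 120 kHz
Guard bands = 29 gaps * 4 kHz = 116 kHz
Total = 120 + 116 = 236 kHz

236


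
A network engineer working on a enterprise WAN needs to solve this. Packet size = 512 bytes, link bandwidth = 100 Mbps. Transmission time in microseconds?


Given: packet = 512 bytes, bandwidth = 100 Mbps
Packet in bits = 512 * 8 = 4096 bits
Bandwidth = 100 * 10^6 = 100000000 bps
Time = 4096 / 100000000 seconds
Time in us = 4096 * 10^6 / 100000000 = 40.96

40.96


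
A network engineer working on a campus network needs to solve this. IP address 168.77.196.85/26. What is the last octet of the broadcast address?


Given: IP = 168.77.196.85, prefix = /26
Host bits = 32 - 26 = 6
Network last octet = 85 AND mask = 64
Host part size = 2^6 - 1 = 63
Broadcast last octet = 64 OR 63 = 127

127


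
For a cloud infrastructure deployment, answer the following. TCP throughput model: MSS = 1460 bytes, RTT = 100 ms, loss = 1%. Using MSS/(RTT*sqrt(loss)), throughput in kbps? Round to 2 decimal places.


Given: MSS = 1460 bytes, RTT = 100 ms, loss = 1%
RTT in seconds = 100 / 1000 = 0.1
Loss rate = 1% = 0.01
sqrt(loss) = sqrt(0.01) = 0.1
Throughput (bytes/s) = 1460 / (0.1 * 0.1) = 146000.0000
Throughput (kbps) = 146000.0000 * 8 / 1000 = 1168.000000 -> 1168.00 kbps (2 dp)

1168.00


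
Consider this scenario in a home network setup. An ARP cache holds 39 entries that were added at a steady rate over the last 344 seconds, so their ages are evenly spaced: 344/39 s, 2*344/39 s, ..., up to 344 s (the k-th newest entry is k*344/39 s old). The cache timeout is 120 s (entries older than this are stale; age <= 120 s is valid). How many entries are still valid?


Ages are k * 344/39 s for k = 1..39 (spacing = 8.8205 s).
Entry k is valid iff k * 344/39 <= 120 iff k <= 39 * 120 / 344 = 13.6047
n_valid = floor(13.6047) = 13
(n_stale = 39 - 13 = 26)

13


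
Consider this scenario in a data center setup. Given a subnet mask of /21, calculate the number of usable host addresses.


Given: subnet mask /21
Host bits = 32 - 21 = 11
Total addresses = 2^11 = 2048
Usable hosts = 2048 - 2 (network + broadcast) = 2046

2046


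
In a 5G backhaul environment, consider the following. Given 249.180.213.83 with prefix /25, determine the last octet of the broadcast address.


Given: IP = 249.180.213.83, prefix = /25
Host bits = 32 - 25 = 7
Network last octet = 83 AND mask = 0
Host part size = 2^7 - 1 = 127
Broadcast last octet = 0 OR 127 = 127

127


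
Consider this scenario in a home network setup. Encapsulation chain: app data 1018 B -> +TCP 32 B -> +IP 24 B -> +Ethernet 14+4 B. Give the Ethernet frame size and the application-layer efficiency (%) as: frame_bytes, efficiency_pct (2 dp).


TCP segment = 1018 + 32 = 1050 B
IP packet = 1050 + 24 = 1074 B
Ethernet frame = 1074 + 14 + 4 = 1092 B
Efficiency = app / frame = 1018 / 1092 = 0.932234 = 93.2234% -> 93.22% (2 dp)

1092, 93.22


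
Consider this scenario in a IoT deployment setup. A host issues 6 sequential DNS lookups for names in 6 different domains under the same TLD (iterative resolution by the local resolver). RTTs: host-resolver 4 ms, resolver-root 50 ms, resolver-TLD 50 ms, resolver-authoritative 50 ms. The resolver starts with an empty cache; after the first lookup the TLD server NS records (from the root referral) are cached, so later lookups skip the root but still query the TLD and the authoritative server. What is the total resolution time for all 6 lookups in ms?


Lookup 1 (cold cache): local + root + TLD + auth = 4 + 50 + 50 + 50 = 154 ms
Lookups 2..6 (TLD NS cached -> skip root; new domain -> still ask TLD and auth): local + TLD + auth = 4 + 50 + 50 = 104 ms each
Remaining 5 lookups: 5 * 104 = 520 ms
Total = 154 + 520 = 674 ms

674


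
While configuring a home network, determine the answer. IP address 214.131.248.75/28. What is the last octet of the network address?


Given: IP = 214.131.248.75, prefix = /28
Subnet mask = 255.255.255.240
Last octet of IP: 75
Last octet of mask: 240
Network last octet = 75 AND 240 = 64

64


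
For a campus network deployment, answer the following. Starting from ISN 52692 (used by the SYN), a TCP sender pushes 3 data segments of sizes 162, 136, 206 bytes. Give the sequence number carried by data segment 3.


The SYN occupies sequence number ISN = 52692, so the first data byte is ISN + 1 = 52693.
SEQ of data segment i = (ISN + 1) + sum of payload sizes of segments 1..i-1.
Segment 1: SEQ = 52693, payload = 162 bytes
Segment 2: SEQ = 52855, payload = 136 bytes
Segment 3: SEQ = 52991, payload = 206 bytes
SEQ of segment 3 = 52693 + 162 + 136 = 52991

52991


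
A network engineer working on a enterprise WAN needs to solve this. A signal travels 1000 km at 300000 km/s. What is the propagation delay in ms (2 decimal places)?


Given: distance = 1000 km, speed = 300000 km/s
Delay = distance / speed = 1000 / 300000 seconds
Delay in ms = 1000 * 1000 / 300000
Delay = 3.3333 ms
Rounded to 2 dp = 3.33 ms

3.33


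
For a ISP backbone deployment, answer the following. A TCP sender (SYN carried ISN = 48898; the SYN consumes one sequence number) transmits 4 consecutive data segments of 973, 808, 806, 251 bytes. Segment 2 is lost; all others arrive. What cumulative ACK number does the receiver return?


SYN uses sequence number 48898; first data byte = ISN + 1 = 48899.
Segment 1: SEQ = 48899, len = 973 B, covers [48899, 49871]
Segment 2: SEQ = 49872, len = 808 B, covers [49872, 50679] [LOST]
Segment 3: SEQ = 50680, len = 806 B, covers [50680, 51485]
Segment 4: SEQ = 51486, len = 251 B, covers [51486, 51736]
In-order data received: bytes [48899, 49871] (segments 1..1).
Segment 2 missing -> gap begins at byte 49872; later segments buffered out of order.
Cumulative ACK = next expected in-order byte = 48899 + 973 = 49872

49872


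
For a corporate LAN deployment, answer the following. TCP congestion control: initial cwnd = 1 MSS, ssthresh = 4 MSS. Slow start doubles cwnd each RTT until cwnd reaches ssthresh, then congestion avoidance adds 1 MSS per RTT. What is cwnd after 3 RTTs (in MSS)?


RTT 0: cwnd = 1 MSS (initial)
RTT 1: cwnd = 2 MSS (slow start, doubled)
RTT 2: cwnd = 4 MSS (slow start, doubled)
RTT 3: cwnd = 5 MSS (congestion avoidance, +1)

5


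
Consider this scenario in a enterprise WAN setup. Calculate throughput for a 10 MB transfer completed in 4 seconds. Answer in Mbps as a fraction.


Given: file = 10 MB, time = 4 s
File in Mb = 10 * 8 = 80 Mb
Throughput = 80 / 4 Mbps
Throughput = 20 Mbps

20


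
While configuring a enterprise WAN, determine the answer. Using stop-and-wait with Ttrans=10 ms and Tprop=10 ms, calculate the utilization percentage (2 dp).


Given: Ttrans = 10 ms, Tprop = 10 ms
RTT = 2 * Tprop = 2 * 10 = 20 ms
U = Ttrans / (Ttrans + RTT)
U = 10 / (10 + 20)
U = 10 / 30 = 0.333333
U% = 33.33%

33.33


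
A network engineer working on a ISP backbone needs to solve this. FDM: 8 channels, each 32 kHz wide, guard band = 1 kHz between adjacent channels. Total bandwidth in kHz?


Given: 8 channels, 32 kHz each, guard = 1 kHz
Channel bandwidth = 8 * 32 = 256 kHz
Guard bands = 7 gaps * 1 kHz = 7 kHz
Total = 256 + 7 = 263 kHz

263


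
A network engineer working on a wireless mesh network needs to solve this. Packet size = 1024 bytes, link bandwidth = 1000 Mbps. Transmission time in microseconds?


Given: packet = 1024 bytes, bandwidth = 1000 Mbps
Packet in bits = 1024 * 8 = 8192 bits
Bandwidth = 1000 * 10^6 = 1000000000 bps
Time = 8192 / 1000000000 seconds
Time in us = 8192 * 10^6 / 1000000000 = 8.192

8.192


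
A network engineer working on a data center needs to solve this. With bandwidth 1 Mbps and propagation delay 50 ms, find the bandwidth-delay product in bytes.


Given: bandwidth = 1 Mbps, delay = 50 ms
BDP in bits = 1 * 10^6 * 50 / 1000
BDP in bits = 50000
BDP in bytes = 50000 / 8 = 6250

6250


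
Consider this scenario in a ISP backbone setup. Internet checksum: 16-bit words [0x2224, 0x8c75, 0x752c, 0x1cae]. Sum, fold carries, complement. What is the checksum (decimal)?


Given words: [0x2224, 0x8c75, 0x752c, 0x1cae]
Step 1: Sum all words
Raw sum = 8740 + 35957 + 29996 + 7342 = 82035
Step 2: Fold carry: (16499 + 1) = 16500
One's complement = ~16500 & 0xFFFF = 49035

49035


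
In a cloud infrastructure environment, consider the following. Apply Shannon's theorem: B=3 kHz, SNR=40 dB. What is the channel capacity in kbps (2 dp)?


Given: B = 3 kHz, SNR = 40 dB
SNR linear = 10^(40/10) = 10000
1 + SNR = 10001
log2(10001) = 13.2878566418
C = 3 * 1000 * 13.2878566418 = 39863.5699 bps
C = 39.863570 kbps -> 39.86 kbps (2 dp)

39.86


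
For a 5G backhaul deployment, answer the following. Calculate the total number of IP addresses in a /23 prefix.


Given: CIDR prefix /23
Host bits = 32 - 23 = 9
Total addresses = 2^9 = 512

512


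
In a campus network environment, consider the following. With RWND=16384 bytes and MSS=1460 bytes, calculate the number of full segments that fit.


Given: RWND = 16384 bytes, MSS = 1460 bytes
Full segments = floor(RWND / MSS)
Full segments = floor(16384 / 1460)
Full segments = floor(11.2219) = 11

11


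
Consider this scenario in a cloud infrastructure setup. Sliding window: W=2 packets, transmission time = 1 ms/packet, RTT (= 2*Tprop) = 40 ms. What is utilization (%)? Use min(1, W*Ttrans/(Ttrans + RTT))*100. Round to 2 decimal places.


Given: W = 2, Ttrans = 1 ms, RTT = 40 ms (= 2 * Tprop, Tprop = 20 ms)
Cycle time = Ttrans + RTT = 1 + 40 = 41 ms (first packet sent until its ACK returns)
W * Ttrans = 2 * 1 = 2 ms of sending per cycle
W * Ttrans / (Ttrans + RTT) = 2 / 41 = 0.048780
U = min(1, 0.048780) = 0.048780
U% = 4.88%

4.88


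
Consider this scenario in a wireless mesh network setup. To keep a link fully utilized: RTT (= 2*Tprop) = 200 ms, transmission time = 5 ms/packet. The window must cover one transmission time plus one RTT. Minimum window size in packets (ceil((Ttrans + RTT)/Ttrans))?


Given: Ttrans = 5 ms, RTT = 200 ms (= 2 * Tprop, Tprop = 100 ms)
Time until first ACK returns = Ttrans + RTT = 5 + 200 = 205 ms
Need W * Ttrans >= Ttrans + RTT  ->  W >= (Ttrans + RTT) / Ttrans
(Ttrans + RTT) / Ttrans = 205 / 5 = 41
W_min = ceil(41) = 41

41


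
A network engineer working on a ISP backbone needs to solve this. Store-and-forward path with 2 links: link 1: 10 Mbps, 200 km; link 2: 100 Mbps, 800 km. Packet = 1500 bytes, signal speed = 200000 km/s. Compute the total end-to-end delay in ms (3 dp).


Packet = 1500 bytes = 12000 bits. Store-and-forward: sum (t_trans + t_prop) per link.
Link 1: t_trans = 12000/(10*10^6) s = 1.2000 ms; t_prop = 200/200000 s = 1.0000 ms; subtotal = 2.2000 ms
Link 2: t_trans = 12000/(100*10^6) s = 0.1200 ms; t_prop = 800/200000 s = 4.0000 ms; subtotal = 4.1200 ms
End-to-end = 2.2000 + 4.1200 = 6.3200 ms -> 6.320 ms (3 dp)

6.320


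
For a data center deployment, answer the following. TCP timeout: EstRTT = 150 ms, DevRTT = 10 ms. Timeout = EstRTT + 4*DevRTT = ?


Given: EstRTT = 150 ms, DevRTT = 10 ms
Timeout = EstRTT + 4 * DevRTT
4 * DevRTT = 4 * 10 = 40
Timeout = 150 + 40 = 190 ms

190


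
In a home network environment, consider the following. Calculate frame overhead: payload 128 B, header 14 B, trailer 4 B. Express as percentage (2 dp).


Given: payload = 128 B, header = 14 B, trailer = 4 B
Overhead bytes = header + trailer = 14 + 4 = 18
Total frame = payload + overhead = 128 + 18 = 146
Overhead % = 18 / 146 * 100 = 12.3288% -> 12.33% (2 dp)

12.33


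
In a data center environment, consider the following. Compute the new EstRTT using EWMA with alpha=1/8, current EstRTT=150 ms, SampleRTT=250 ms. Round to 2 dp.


Given: EstRTT = 150 ms, SampleRTT = 250 ms, alpha = 1/8
New EstRTT = (1 - alpha) * EstRTT + alpha * SampleRTT
(7/8) * 150 = 131.25
(1/8) * 250 = 31.25
New EstRTT = 131.25 + 31.25 = 162.5 ms -> 162.50 ms (2 dp)

162.50


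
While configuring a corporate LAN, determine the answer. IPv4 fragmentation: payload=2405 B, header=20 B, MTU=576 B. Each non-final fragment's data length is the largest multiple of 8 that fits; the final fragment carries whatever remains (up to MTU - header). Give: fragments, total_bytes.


Max data per non-final fragment = floor((MTU - header)/8)*8 = floor((576 - 20)/8)*8 = floor(556/8)*8 = 552 B
Final fragment needs no 8-byte alignment: it can carry up to MTU - header = 556 B
Non-final fragments needed = ceil((payload - 556) / 552) = ceil(1849/552) = ceil(3.3496) = 4
Number of fragments = 4 + 1 = 5
Fragment sizes (data): 4 * 552 B + 197 B (last, 197 <= 556 OK)
Total bytes sent = payload + n_frags * header = 2405 + 5*20 = 2405 + 100 = 2505 B

5, 2505


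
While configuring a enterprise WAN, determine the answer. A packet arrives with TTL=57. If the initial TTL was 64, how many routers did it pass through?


Given: initial TTL = 64, received TTL = 57
Hops = initial TTL - received TTL
Hops = 64 - 57 = 7

7


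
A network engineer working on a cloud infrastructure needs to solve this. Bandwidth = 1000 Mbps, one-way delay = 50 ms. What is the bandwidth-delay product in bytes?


Given: bandwidth = 1000 Mbps, delay = 50 ms
BDP in bits = 1000 * 10^6 * 50 / 1000
BDP in bits = 50000000
BDP in bytes = 50000000 / 8 = 6250000

6250000


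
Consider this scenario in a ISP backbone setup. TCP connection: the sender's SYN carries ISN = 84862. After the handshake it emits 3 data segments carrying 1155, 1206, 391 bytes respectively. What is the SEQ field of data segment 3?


The SYN occupies sequence number ISN = 84862, so the first data byte is ISN + 1 = 84863.
SEQ of data segment i = (ISN + 1) + sum of payload sizes of segments 1..i-1.
Segment 1: SEQ = 84863, payload = 1155 bytes
Segment 2: SEQ = 86018, payload = 1206 bytes
Segment 3: SEQ = 87224, payload = 391 bytes
SEQ of segment 3 = 84863 + 1155 + 1206 = 87224

87224


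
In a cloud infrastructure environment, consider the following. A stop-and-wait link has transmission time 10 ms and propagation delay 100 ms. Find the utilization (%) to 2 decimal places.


Given: Ttrans = 10 ms, Tprop = 100 ms
RTT = 2 * Tprop = 2 * 100 = 200 ms
U = Ttrans / (Ttrans + RTT)
U = 10 / (10 + 200)
U = 10 / 210 = 0.047619
U% = 4.76%

4.76


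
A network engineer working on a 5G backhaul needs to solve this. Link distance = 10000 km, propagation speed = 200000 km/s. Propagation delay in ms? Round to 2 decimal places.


Given: distance = 10000 km, speed = 200000 km/s
Delay = distance / speed = 10000 / 200000 seconds
Delay in ms = 10000 * 1000 / 200000
Delay = 50.0000 ms
Rounded to 2 dp = 50.00 ms

50.00


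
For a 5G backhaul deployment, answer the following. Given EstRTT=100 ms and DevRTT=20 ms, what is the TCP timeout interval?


Given: EstRTT = 100 ms, DevRTT = 20 ms
Timeout = EstRTT + 4 * DevRTT
4 * DevRTT = 4 * 20 = 80
Timeout = 100 + 80 = 180 ms

180


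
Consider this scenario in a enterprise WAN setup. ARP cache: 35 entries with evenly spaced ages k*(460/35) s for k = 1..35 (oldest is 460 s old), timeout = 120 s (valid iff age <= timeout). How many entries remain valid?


Ages are k * 460/35 s for k = 1..35 (spacing = 13.1429 s).
Entry k is valid iff k * 460/35 <= 120 iff k <= 35 * 120 / 460 = 9.1304
n_valid = floor(9.1304) = 9
(n_stale = 35 - 9 = 26)

9


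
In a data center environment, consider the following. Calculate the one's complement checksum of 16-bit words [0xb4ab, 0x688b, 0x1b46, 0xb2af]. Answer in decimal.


Given words: [0xb4ab, 0x688b, 0x1b46, 0xb2af]
Step 1: Sum all words
Raw sum = 46251 + 26763 + 6982 + 45743 = 125739
Step 2: Fold carry: (60203 + 1) = 60204
One's complement = ~60204 & 0xFFFF = 5331

5331


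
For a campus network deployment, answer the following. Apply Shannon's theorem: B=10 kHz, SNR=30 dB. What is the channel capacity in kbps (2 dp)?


Given: B = 10 kHz, SNR = 30 dB
SNR linear = 10^(30/10) = 1000
1 + SNR = 1001
log2(1001) = 9.9672262588
C = 10 * 1000 * 9.9672262588 = 99672.2626 bps
C = 99.672263 kbps -> 99.67 kbps (2 dp)

99.67


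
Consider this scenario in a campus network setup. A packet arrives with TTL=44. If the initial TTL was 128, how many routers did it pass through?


Given: initial TTL = 128, received TTL = 44
Hops = initial TTL - received TTL
Hops = 128 - 44 = 84

84


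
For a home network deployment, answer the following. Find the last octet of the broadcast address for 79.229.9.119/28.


Given: IP = 79.229.9.119, prefix = /28
Host bits = 32 - 28 = 4
Network last octet = 119 AND mask = 112
Host part size = 2^4 - 1 = 15
Broadcast last octet = 112 OR 15 = 127

127


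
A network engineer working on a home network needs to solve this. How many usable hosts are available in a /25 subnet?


Given: subnet mask /25
Host bits = 32 - 25 = 7
Total addresses = 2^7 = 128
Usable hosts = 128 - 2 (network + broadcast) = 126

126


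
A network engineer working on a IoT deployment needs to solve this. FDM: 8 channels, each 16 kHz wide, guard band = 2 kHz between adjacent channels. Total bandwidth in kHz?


Given: 8 channels, 16 kHz each, guard = 2 kHz
Channel bandwidth = 8 * 16 = 128 kHz
Guard bands = 7 gaps * 2 kHz = 14 kHz
Total = 128 + 14 = 142 kHz

142


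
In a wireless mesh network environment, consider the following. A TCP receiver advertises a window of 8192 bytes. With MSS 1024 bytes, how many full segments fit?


Given: RWND = 8192 bytes, MSS = 1024 bytes
Full segments = floor(RWND / MSS)
Full segments = floor(8192 / 1024)
Full segments = floor(8.0) = 8

8


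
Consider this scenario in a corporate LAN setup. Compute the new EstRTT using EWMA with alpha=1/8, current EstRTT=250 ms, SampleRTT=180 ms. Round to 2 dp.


Given: EstRTT = 250 ms, SampleRTT = 180 ms, alpha = 1/8
New EstRTT = (1 - alpha) * EstRTT + alpha * SampleRTT
(7/8) * 250 = 218.75
(1/8) * 180 = 22.5
New EstRTT = 218.75 + 22.5 = 241.25 ms -> 241.25 ms (2 dp)

241.25


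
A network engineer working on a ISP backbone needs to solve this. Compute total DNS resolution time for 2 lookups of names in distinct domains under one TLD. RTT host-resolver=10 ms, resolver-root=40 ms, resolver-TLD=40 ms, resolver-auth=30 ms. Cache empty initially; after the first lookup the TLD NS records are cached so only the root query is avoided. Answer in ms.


Lookup 1 (cold cache): local + root + TLD + auth = 10 + 40 + 40 + 30 = 120 ms
Lookups 2..2 (TLD NS cached -> skip root; new domain -> still ask TLD and auth): local + TLD + auth = 10 + 40 + 30 = 80 ms each
Remaining 1 lookups: 1 * 80 = 80 ms
Total = 120 + 80 = 200 ms

200


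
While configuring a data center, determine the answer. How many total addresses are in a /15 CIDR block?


Given: CIDR prefix /15
Host bits = 32 - 15 = 17
Total addresses = 2^17 = 131072

131072


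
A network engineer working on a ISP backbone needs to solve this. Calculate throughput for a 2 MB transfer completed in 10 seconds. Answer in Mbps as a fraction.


Given: file = 2 MB, time = 10 s
File in Mb = 2 * 8 = 16 Mb
Throughput = 16 / 10 Mbps
Throughput = 8/5 Mbps

8/5


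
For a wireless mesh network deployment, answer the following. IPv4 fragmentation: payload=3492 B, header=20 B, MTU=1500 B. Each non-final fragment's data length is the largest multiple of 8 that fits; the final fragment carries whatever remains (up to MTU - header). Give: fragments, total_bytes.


Max data per non-final fragment = floor((MTU - header)/8)*8 = floor((1500 - 20)/8)*8 = floor(1480/8)*8 = 1480 B
Final fragment needs no 8-byte alignment: it can carry up to MTU - header = 1480 B
Non-final fragments needed = ceil((payload - 1480) / 1480) = ceil(2012/1480) = ceil(1.3595) = 2
Number of fragments = 2 + 1 = 3
Fragment sizes (data): 2 * 1480 B + 532 B (last, 532 <= 1480 OK)
Total bytes sent = payload + n_frags * header = 3492 + 3*20 = 3492 + 60 = 3552 B

3, 3552


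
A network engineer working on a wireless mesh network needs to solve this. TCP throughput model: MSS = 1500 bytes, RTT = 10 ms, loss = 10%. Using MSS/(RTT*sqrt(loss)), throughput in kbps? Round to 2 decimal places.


Given: MSS = 1500 bytes, RTT = 10 ms, loss = 10%
RTT in seconds = 10 / 1000 = 0.01
Loss rate = 10% = 0.1
sqrt(loss) = sqrt(0.1) = 0.316227766017
Throughput (bytes/s) = 1500 / (0.01 * 0.316227766017) = 474341.6490
Throughput (kbps) = 474341.6490 * 8 / 1000 = 3794.733192 -> 3794.73 kbps (2 dp)

3794.73


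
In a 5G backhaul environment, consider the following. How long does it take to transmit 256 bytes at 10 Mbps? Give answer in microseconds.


Given: packet = 256 bytes, bandwidth = 10 Mbps
Packet in bits = 256 * 8 = 2048 bits
Bandwidth = 10 * 10^6 = 10000000 bps
Time = 2048 / 10000000 seconds
Time in us = 2048 * 10^6 / 10000000 = 204.8

204.8


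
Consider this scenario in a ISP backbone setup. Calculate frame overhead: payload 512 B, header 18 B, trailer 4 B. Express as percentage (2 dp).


Given: payload = 512 B, header = 18 B, trailer = 4 B
Overhead bytes = header + trailer = 18 + 4 = 22
Total frame = payload + overhead = 512 + 22 = 534
Overhead % = 22 / 534 * 100 = 4.1199% -> 4.12% (2 dp)

4.12


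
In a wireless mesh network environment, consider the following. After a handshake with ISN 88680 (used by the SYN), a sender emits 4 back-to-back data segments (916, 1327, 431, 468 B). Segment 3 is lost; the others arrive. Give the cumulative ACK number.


SYN uses sequence number 88680; first data byte = ISN + 1 = 88681.
Segment 1: SEQ = 88681, len = 916 B, covers [88681, 89596]
Segment 2: SEQ = 89597, len = 1327 B, covers [89597, 90923]
Segment 3: SEQ = 90924, len = 431 B, covers [90924, 91354] [LOST]
Segment 4: SEQ = 91355, len = 468 B, covers [91355, 91822]
In-order data received: bytes [88681, 90923] (segments 1..2).
Segment 3 missing -> gap begins at byte 90924; later segments buffered out of order.
Cumulative ACK = next expected in-order byte = 88681 + 916 + 1327 = 90924

90924


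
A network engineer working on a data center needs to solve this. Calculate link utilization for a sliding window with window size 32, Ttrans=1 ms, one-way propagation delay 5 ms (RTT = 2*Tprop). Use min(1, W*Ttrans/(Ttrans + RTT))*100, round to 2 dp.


Given: W = 32, Ttrans = 1 ms, RTT = 10 ms (= 2 * Tprop, Tprop = 5 ms)
Cycle time = Ttrans + RTT = 1 + 10 = 11 ms (first packet sent until its ACK returns)
W * Ttrans = 32 * 1 = 32 ms of sending per cycle
W * Ttrans / (Ttrans + RTT) = 32 / 11 = 2.909091
U = min(1, 2.909091) = 1.000000
U% = 100.00%

100.00


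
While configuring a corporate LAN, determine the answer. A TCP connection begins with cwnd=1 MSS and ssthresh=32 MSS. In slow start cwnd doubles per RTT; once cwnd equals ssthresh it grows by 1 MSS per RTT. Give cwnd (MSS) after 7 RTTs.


RTT 0: cwnd = 1 MSS (initial)
RTT 1: cwnd = 2 MSS (slow start, doubled)
RTT 2: cwnd = 4 MSS (slow start, doubled)
RTT 3: cwnd = 8 MSS (slow start, doubled)
RTT 4: cwnd = 16 MSS (slow start, doubled)
RTT 5: cwnd = 32 MSS (slow start, doubled)
RTT 6: cwnd = 33 MSS (congestion avoidance, +1)
RTT 7: cwnd = 34 MSS (congestion avoidance, +1)

34


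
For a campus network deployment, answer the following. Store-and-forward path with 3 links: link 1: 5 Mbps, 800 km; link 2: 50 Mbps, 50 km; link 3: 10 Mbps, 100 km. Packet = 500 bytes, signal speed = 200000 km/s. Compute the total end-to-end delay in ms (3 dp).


Packet = 500 bytes = 4000 bits. Store-and-forward: sum (t_trans + t_prop) per link.
Link 1: t_trans = 4000/(5*10^6) s = 0.8000 ms; t_prop = 800/200000 s = 4.0000 ms; subtotal = 4.8000 ms
Link 2: t_trans = 4000/(50*10^6) s = 0.0800 ms; t_prop = 50/200000 s = 0.2500 ms; subtotal = 0.3300 ms
Link 3: t_trans = 4000/(10*10^6) s = 0.4000 ms; t_prop = 100/200000 s = 0.5000 ms; subtotal = 0.9000 ms
End-to-end = 4.8000 + 0.3300 + 0.9000 = 6.0300 ms -> 6.030 ms (3 dp)

6.030


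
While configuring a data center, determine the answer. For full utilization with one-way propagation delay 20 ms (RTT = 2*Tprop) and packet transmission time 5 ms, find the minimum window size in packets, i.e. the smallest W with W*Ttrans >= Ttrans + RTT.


Given: Ttrans = 5 ms, RTT = 40 ms (= 2 * Tprop, Tprop = 20 ms)
Time until first ACK returns = Ttrans + RTT = 5 + 40 = 45 ms
Need W * Ttrans >= Ttrans + RTT  ->  W >= (Ttrans + RTT) / Ttrans
(Ttrans + RTT) / Ttrans = 45 / 5 = 9
W_min = ceil(9) = 9

9


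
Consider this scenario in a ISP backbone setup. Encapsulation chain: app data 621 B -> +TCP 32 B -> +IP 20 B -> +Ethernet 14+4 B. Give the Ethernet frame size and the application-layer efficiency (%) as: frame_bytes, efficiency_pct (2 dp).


TCP segment = 621 + 32 = 653 B
IP packet = 653 + 20 = 673 B
Ethernet frame = 673 + 14 + 4 = 691 B
Efficiency = app / frame = 621 / 691 = 0.898698 = 89.8698% -> 89.87% (2 dp)

691, 89.87


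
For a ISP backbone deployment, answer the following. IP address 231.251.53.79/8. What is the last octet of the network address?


Given: IP = 231.251.53.79, prefix = /8
Subnet mask = 255.0.0.0
Last octet of IP: 79
Last octet of mask: 0
Network last octet = 79 AND 0 = 0

0


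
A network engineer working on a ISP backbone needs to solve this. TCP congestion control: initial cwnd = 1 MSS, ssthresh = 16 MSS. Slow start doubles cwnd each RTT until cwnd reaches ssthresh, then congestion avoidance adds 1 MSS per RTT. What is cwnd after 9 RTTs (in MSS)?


RTT 0: cwnd = 1 MSS (initial)
RTT 1: cwnd = 2 MSS (slow start, doubled)
RTT 2: cwnd = 4 MSS (slow start, doubled)
RTT 3: cwnd = 8 MSS (slow start, doubled)
RTT 4: cwnd = 16 MSS (slow start, doubled)
RTT 5: cwnd = 17 MSS (congestion avoidance, +1)
RTT 6: cwnd = 18 MSS (congestion avoidance, +1)
RTT 7: cwnd = 19 MSS (congestion avoidance, +1)
RTT 8: cwnd = 20 MSS (congestion avoidance, +1)
RTT 9: cwnd = 21 MSS (congestion avoidance, +1)

21


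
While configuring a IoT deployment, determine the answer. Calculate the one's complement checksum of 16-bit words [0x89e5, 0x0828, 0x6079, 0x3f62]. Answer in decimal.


Given words: [0x89e5, 0x0828, 0x6079, 0x3f62]
Step 1: Sum all words
Raw sum = 35301 + 2088 + 24697 + 16226 = 78312
Step 2: Fold carry: (12776 + 1) = 12777
One's complement = ~12777 & 0xFFFF = 52758

52758


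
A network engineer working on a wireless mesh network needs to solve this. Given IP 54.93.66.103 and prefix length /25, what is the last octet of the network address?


Given: IP = 54.93.66.103, prefix = /25
Subnet mask = 255.255.255.128
Last octet of IP: 103
Last octet of mask: 128
Network last octet = 103 AND 128 = 0

0


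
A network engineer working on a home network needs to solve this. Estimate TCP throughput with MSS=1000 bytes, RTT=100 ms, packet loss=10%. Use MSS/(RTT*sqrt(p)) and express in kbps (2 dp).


Given: MSS = 1000 bytes, RTT = 100 ms, loss = 10%
RTT in seconds = 100 / 1000 = 0.1
Loss rate = 10% = 0.1
sqrt(loss) = sqrt(0.1) = 0.316227766017
Throughput (bytes/s) = 1000 / (0.1 * 0.316227766017) = 31622.7766
Throughput (kbps) = 31622.7766 * 8 / 1000 = 252.982213 -> 252.98 kbps (2 dp)

252.98


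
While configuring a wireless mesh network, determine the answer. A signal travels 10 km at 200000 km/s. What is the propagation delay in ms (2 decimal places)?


Given: distance = 10 km, speed = 200000 km/s
Delay = distance / speed = 10 / 200000 seconds
Delay in ms = 10 * 1000 / 200000
Delay = 0.0500 ms
Rounded to 2 dp = 0.05 ms

0.05


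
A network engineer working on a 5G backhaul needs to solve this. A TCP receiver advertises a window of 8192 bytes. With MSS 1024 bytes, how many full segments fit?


Given: RWND = 8192 bytes, MSS = 1024 bytes
Full segments = floor(RWND / MSS)
Full segments = floor(8192 / 1024)
Full segments = floor(8.0) = 8

8


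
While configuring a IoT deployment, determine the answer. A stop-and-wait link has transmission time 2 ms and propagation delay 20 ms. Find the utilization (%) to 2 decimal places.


Given: Ttrans = 2 ms, Tprop = 20 ms
RTT = 2 * Tprop = 2 * 20 = 40 ms
U = Ttrans / (Ttrans + RTT)
U = 2 / (2 + 40)
U = 2 / 42 = 0.047619
U% = 4.76%

4.76


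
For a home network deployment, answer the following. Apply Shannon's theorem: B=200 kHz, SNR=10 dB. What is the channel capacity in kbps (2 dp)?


Given: B = 200 kHz, SNR = 10 dB
SNR linear = 10^(10/10) = 10
1 + SNR = 11
log2(11) = 3.4594316186
C = 200 * 1000 * 3.4594316186 = 691886.3237 bps
C = 691.886324 kbps -> 691.89 kbps (2 dp)

691.89


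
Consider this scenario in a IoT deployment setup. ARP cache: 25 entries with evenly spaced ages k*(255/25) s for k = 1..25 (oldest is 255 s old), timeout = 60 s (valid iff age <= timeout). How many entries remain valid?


Ages are k * 255/25 s for k = 1..25 (spacing = 10.2000 s).
Entry k is valid iff k * 255/25 <= 60 iff k <= 25 * 60 / 255 = 5.8824
n_valid = floor(5.8824) = 5
(n_stale = 25 - 5 = 20)

5


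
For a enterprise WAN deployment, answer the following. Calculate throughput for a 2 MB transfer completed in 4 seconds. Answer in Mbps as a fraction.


Given: file = 2 MB, time = 4 s
File in Mb = 2 * 8 = 16 Mb
Throughput = 16 / 4 Mbps
Throughput = 4 Mbps

4


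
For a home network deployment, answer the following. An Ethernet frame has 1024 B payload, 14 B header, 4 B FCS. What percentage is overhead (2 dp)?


Given: payload = 1024 B, header = 14 B, trailer = 4 B
Overhead bytes = header + trailer = 14 + 4 = 18
Total frame = payload + overhead = 1024 + 18 = 1042
Overhead % = 18 / 1042 * 100 = 1.7274% -> 1.73% (2 dp)

1.73


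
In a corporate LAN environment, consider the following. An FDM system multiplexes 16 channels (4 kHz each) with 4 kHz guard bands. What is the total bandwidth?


Given: 16 channels, 4 kHz each, guard = 4 kHz
Channel bandwidth = 16 * 4 = 64 kHz
Guard bands = 15 gaps * 4 kHz = 60 kHz
Total = 64 + 60 = 124 kHz

124


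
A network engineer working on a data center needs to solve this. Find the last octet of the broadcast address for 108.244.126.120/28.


Given: IP = 108.244.126.120, prefix = /28
Host bits = 32 - 28 = 4
Network last octet = 120 AND mask = 112
Host part size = 2^4 - 1 = 15
Broadcast last octet = 112 OR 15 = 127

127


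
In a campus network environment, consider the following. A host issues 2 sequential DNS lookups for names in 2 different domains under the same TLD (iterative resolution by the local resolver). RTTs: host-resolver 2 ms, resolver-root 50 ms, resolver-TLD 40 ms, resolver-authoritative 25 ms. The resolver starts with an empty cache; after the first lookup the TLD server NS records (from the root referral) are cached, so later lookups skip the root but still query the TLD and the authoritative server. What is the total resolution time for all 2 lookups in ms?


Lookup 1 (cold cache): local + root + TLD + auth = 2 + 50 + 40 + 25 = 117 ms
Lookups 2..2 (TLD NS cached -> skip root; new domain -> still ask TLD and auth): local + TLD + auth = 2 + 40 + 25 = 67 ms each
Remaining 1 lookups: 1 * 67 = 67 ms
Total = 117 + 67 = 184 ms

184


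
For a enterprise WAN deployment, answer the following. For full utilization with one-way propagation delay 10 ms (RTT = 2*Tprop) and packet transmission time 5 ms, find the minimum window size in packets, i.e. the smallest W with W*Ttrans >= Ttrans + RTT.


Given: Ttrans = 5 ms, RTT = 20 ms (= 2 * Tprop, Tprop = 10 ms)
Time until first ACK returns = Ttrans + RTT = 5 + 20 = 25 ms
Need W * Ttrans >= Ttrans + RTT  ->  W >= (Ttrans + RTT) / Ttrans
(Ttrans + RTT) / Ttrans = 25 / 5 = 5
W_min = ceil(5) = 5

5


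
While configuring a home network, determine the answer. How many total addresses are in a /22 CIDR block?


Given: CIDR prefix /22
Host bits = 32 - 22 = 10
Total addresses = 2^10 = 1024

1024


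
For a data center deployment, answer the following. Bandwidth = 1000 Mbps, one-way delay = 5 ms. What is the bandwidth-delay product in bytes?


Given: bandwidth = 1000 Mbps, delay = 5 ms
BDP in bits = 1000 * 10^6 * 5 / 1000
BDP in bits = 5000000
BDP in bytes = 5000000 / 8 = 625000

625000


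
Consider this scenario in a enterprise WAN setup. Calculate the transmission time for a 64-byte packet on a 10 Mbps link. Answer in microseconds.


Given: packet = 64 bytes, bandwidth = 10 Mbps
Packet in bits = 64 * 8 = 512 bits
Bandwidth = 10 * 10^6 = 10000000 bps
Time = 512 / 10000000 seconds
Time in us = 512 * 10^6 / 10000000 = 51.2

51.2


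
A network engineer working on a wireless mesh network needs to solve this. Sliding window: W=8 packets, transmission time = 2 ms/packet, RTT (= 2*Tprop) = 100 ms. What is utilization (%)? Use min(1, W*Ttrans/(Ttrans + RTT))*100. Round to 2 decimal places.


Given: W = 8, Ttrans = 2 ms, RTT = 100 ms (= 2 * Tprop, Tprop = 50 ms)
Cycle time = Ttrans + RTT = 2 + 100 = 102 ms (first packet sent until its ACK returns)
W * Ttrans = 8 * 2 = 16 ms of sending per cycle
W * Ttrans / (Ttrans + RTT) = 16 / 102 = 0.156863
U = min(1, 0.156863) = 0.156863
U% = 15.69%

15.69


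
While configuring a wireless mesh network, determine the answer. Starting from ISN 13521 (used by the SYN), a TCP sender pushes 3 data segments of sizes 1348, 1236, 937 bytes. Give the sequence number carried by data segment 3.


The SYN occupies sequence number ISN = 13521, so the first data byte is ISN + 1 = 13522.
SEQ of data segment i = (ISN + 1) + sum of payload sizes of segments 1..i-1.
Segment 1: SEQ = 13522, payload = 1348 bytes
Segment 2: SEQ = 14870, payload = 1236 bytes
Segment 3: SEQ = 16106, payload = 937 bytes
SEQ of segment 3 = 13522 + 1348 + 1236 = 16106

16106


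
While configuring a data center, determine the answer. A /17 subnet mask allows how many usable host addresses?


Given: subnet mask /17
Host bits = 32 - 17 = 15
Total addresses = 2^15 = 32768
Usable hosts = 32768 - 2 (network + broadcast) = 32766

32766


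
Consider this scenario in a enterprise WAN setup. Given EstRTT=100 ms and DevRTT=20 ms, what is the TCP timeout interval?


Given: EstRTT = 100 ms, DevRTT = 20 ms
Timeout = EstRTT + 4 * DevRTT
4 * DevRTT = 4 * 20 = 80
Timeout = 100 + 80 = 180 ms

180


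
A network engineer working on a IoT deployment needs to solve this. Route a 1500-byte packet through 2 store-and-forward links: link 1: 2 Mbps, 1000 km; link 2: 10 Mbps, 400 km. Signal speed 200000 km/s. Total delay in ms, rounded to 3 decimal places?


Packet = 1500 bytes = 12000 bits. Store-and-forward: sum (t_trans + t_prop) per link.
Link 1: t_trans = 12000/(2*10^6) s = 6.0000 ms; t_prop = 1000/200000 s = 5.0000 ms; subtotal = 11.0000 ms
Link 2: t_trans = 12000/(10*10^6) s = 1.2000 ms; t_prop = 400/200000 s = 2.0000 ms; subtotal = 3.2000 ms
End-to-end = 11.0000 + 3.2000 = 14.2000 ms -> 14.200 ms (3 dp)

14.200


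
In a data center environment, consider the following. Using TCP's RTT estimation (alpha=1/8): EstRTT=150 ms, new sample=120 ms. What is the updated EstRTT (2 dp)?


Given: EstRTT = 150 ms, SampleRTT = 120 ms, alpha = 1/8
New EstRTT = (1 - alpha) * EstRTT + alpha * SampleRTT
(7/8) * 150 = 131.25
(1/8) * 120 = 15
New EstRTT = 131.25 + 15 = 146.25 ms -> 146.25 ms (2 dp)

146.25


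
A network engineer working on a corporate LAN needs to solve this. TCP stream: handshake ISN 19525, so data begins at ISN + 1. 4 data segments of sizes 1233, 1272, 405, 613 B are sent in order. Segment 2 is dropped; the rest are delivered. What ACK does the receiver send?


SYN uses sequence number 19525; first data byte = ISN + 1 = 19526.
Segment 1: SEQ = 19526, len = 1233 B, covers [19526, 20758]
Segment 2: SEQ = 20759, len = 1272 B, covers [20759, 22030] [LOST]
Segment 3: SEQ = 22031, len = 405 B, covers [22031, 22435]
Segment 4: SEQ = 22436, len = 613 B, covers [22436, 23048]
In-order data received: bytes [19526, 20758] (segments 1..1).
Segment 2 missing -> gap begins at byte 20759; later segments buffered out of order.
Cumulative ACK = next expected in-order byte = 19526 + 1233 = 20759

20759


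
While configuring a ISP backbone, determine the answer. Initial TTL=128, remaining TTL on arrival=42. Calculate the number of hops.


Given: initial TTL = 128, received TTL = 42
Hops = initial TTL - received TTL
Hops = 128 - 42 = 86

86


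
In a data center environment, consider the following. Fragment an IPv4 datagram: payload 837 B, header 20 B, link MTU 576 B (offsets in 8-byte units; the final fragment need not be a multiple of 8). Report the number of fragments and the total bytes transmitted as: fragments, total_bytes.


Max data per non-final fragment = floor((MTU - header)/8)*8 = floor((576 - 20)/8)*8 = floor(556/8)*8 = 552 B
Final fragment needs no 8-byte alignment: it can carry up to MTU - header = 556 B
Non-final fragments needed = ceil((payload - 556) / 552) = ceil(281/552) = ceil(0.5091) = 1
Number of fragments = 1 + 1 = 2
Fragment sizes (data): 1 * 552 B + 285 B (last, 285 <= 556 OK)
Total bytes sent = payload + n_frags * header = 837 + 2*20 = 837 + 40 = 877 B

2, 877
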